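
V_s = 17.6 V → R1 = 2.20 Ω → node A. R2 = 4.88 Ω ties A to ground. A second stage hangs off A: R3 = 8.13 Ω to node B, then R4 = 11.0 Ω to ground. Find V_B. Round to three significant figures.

V_B ≈ 6.46 V

Node A sees R2 in parallel with the series input of stage 2, R3 + R4 = 19.13 Ω.
R2 ‖ (R3+R4) = 3.888 Ω.
First divider: V_A = V_s · 3.888/(2.20 + 3.888) = 11.24 V.
Stage 2 is unloaded, so V_B = V_A · R4/(R3+R4) = 11.24 × 11.0/19.13 = 6.463 V.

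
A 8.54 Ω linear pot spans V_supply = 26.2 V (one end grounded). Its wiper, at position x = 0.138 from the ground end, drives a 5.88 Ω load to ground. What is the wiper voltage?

The pot divides into 7.361 Ω above the wiper and 1.179 Ω below.
(x·R_p) ‖ R_L = 0.9817 Ω.
Loaded-divider output: V_out = 26.2 × 0.1177 = 3.083 V.
(Unloaded: V_out = x·V_supply = 3.62 V.)

V_out ≈ 3.08 V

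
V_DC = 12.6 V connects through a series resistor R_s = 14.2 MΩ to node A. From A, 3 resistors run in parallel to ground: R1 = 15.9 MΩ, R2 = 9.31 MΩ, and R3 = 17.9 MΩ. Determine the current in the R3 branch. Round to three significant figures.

I ≈ 0.167 µA

Combine the parallel branches: R_p = (1/15.9 + 1/9.31 + 1/17.9)⁻¹ = 4.421 MΩ.
Node voltage V_A = V_DC · R_p/(R_s + R_p) = 12.6 × 0.2374 = 2.992 V.
Branch current I = V_A/R3 = 2.992/17.9 = 0.1671 µA.
(Equivalently: I_total = 0.6766 µA, then current-divider fraction G_k/ΣG = 0.2470.)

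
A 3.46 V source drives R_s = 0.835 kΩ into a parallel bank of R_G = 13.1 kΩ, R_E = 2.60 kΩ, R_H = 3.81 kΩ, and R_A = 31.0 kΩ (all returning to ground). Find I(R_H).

I ≈ 0.557 mA

Equivalent of the parallel group: R_p = 1.323 kΩ.
Node voltage V_A = V_CC · R_p/(R_s + R_p) = 3.46 × 0.6131 = 2.121 V.
I(R_H) = V_A / R_H = 2.121/3.81 = 0.5568 mA.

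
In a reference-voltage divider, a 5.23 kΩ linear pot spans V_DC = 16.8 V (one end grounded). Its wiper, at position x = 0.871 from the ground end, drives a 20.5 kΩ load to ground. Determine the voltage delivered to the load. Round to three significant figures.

Lower segment x·R_p = 4.555 kΩ; upper segment (1−x)·R_p = 0.6747 kΩ.
Lower segment in parallel with the load: 4.555 ‖ 20.5 = 3.727 kΩ.
V_out = 16.8 × 3.727/(0.6747 + 3.727) = 14.23 V.
(Unloaded: V_out = x·V_DC = 14.6 V.)

V_out ≈ 14.2 V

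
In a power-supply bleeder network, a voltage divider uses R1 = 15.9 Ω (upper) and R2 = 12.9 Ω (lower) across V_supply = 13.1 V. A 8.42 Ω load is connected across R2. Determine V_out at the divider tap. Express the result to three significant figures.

V_out ≈ 3.18 V

First combine the lower leg with the load: R2 ‖ R_L = 5.095 Ω.
Now apply the divider: V_out = 13.1 × 0.2427 = 3.179 V.
(Unloaded it would be 5.87 V; the load pulls it down.)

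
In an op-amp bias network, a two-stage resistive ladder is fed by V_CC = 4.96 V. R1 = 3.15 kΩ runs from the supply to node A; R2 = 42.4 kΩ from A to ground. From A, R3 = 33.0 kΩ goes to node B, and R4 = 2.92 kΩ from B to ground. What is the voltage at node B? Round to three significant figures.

The second stage (R3 + R4 = 35.92 kΩ) loads node A in parallel with R2.
R2 ‖ (R3+R4) = 19.45 kΩ.
First divider: V_A = V_CC · 19.45/(3.15 + 19.45) = 4.269 V.
V_B = V_A × 0.08129 = 0.3470 V.

V_B ≈ 0.347 V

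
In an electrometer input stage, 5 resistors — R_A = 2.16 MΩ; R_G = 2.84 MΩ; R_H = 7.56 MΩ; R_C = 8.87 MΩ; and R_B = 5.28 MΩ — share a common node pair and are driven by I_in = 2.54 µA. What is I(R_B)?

Total conductance ΣG = 1/2.16 + 1/2.84 + 1/7.56 + 1/8.87 + 1/5.28 = 1.249 (units of 1/MΩ).
By the current-divider rule, I = I_in · G_k/ΣG = 2.54 × 0.1516 = 0.3850 µA.

I ≈ 0.385 µA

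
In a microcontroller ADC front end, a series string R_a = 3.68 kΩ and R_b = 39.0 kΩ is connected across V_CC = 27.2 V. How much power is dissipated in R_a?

P ≈ 1.49 mW

Series current I = V_CC/ΣR = 27.2/42.68 = 0.6373 mA.
V(R_a) = I·R = 2.345 V; P = V·I = 2.345 × 0.6373 = 1.495 mW.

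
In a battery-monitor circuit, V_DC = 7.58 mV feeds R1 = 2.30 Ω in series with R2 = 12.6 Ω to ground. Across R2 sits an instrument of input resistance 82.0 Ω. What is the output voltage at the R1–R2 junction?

V_out ≈ 6.26 mV

The load sits in parallel with R2, giving an effective lower resistance R2' = R2·R_L/(R2+R_L) = 10.92 Ω.
Now apply the divider: V_out = 7.58 × 0.8260 = 6.261 mV.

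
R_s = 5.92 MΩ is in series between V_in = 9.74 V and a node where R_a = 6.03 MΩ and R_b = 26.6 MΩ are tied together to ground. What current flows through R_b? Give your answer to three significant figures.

Combine the parallel branches: R_p = (1/6.03 + 1/26.6)⁻¹ = 4.916 MΩ.
Node voltage V_A = V_in · R_p/(R_s + R_p) = 9.74 × 0.4537 = 4.419 V.
I(R_b) = V_A / R_b = 4.419/26.6 = 0.1661 µA.
(Check via current divider: I_total = 0.8989 µA; share G_k/ΣG = 0.1848 → same result.)

I ≈ 0.166 µA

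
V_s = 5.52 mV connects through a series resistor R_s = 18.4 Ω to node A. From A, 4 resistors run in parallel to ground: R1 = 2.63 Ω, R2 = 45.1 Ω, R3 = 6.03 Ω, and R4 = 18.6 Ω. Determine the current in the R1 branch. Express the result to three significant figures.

I ≈ 0.169 mA

Parallel bank: R_p = 1/(1/2.63 + 1/45.1 + 1/6.03 + 1/18.6) = 1.608 Ω.
Node voltage V_A = V_s · R_p/(R_s + R_p) = 5.52 × 0.08035 = 0.4436 mV.
Branch current I = V_A/R1 = 0.4436/2.63 = 0.1687 mA.
(Check via current divider: I_total = 0.2759 mA; share G_k/ΣG = 0.6113 → same result.)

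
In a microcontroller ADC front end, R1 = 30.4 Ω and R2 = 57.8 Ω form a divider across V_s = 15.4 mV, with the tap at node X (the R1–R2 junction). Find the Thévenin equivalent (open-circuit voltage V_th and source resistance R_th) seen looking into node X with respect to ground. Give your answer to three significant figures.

V_th ≈ 10.1 mV, R_th ≈ 19.9 Ω

With X open, the divider is unloaded: V_th = 15.4 × 57.8/88.20 = 10.09 mV.
With V_s suppressed (replaced by a short), R_th = R1 ‖ R2 = (30.40 × 57.8)/(30.40 + 57.8) = 19.92 Ω.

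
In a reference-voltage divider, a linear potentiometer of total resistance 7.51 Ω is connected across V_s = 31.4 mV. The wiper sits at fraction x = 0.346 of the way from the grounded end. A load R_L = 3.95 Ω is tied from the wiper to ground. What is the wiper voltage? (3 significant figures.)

V_out ≈ 7.60 mV

Split the track: R_lower = x·R_p = 2.598 Ω, R_upper = (1−x)·R_p = 4.912 Ω.
(x·R_p) ‖ R_L = 1.567 Ω.
Then V_out = V_s · 1.567/(4.912 + 1.567) = 7.596 mV.
(Unloaded: V_out = x·V_s = 10.9 mV.)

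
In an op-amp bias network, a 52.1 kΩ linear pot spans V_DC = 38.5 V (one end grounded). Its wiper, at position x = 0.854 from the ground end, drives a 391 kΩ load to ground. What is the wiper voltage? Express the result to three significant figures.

V_out ≈ 32.3 V

Lower segment x·R_p = 44.49 kΩ; upper segment (1−x)·R_p = 7.607 kΩ.
(x·R_p) ‖ R_L = 39.95 kΩ.
Loaded-divider output: V_out = 38.5 × 0.8400 = 32.34 V.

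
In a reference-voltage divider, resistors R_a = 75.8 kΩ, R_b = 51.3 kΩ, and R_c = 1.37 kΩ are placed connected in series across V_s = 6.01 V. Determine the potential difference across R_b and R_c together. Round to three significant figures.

V ≈ 2.46 V

Total series resistance ΣR = 75.8 + 51.3 + 1.37 = 128.5 kΩ.
R_{R_b..R_c} = 51.3 + 1.37 = 52.67 kΩ.
Voltage divider: V = V_s · (52.67 / 128.5) = 6.01 × 0.4100 = 2.464 V.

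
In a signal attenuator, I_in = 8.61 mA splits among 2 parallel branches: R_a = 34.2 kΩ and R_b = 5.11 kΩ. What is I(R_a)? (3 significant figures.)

I ≈ 1.12 mA

For two parallel branches, I_k = I_in · (other R)/(sum of R).
So I = 8.61 × 5.11/39.31 = 1.119 mA.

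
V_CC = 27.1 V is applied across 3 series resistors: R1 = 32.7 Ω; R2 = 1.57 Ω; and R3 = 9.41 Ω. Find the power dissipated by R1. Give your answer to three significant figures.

Series current I = V_CC/ΣR = 27.1/43.68 = 0.6204 A.
P(R1) = I²·R1 = (0.6204)² × 32.7 = 12.59 W.

P ≈ 12.6 W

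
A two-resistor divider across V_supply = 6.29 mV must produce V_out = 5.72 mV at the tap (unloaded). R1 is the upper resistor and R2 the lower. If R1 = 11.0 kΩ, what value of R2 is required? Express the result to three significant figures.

V_out/V_supply = R2/(R1+R2) = 0.9094.
Rearranging, R2 = R1·k/(1−k) = 11.0 × 10.04 = 110.4 kΩ.

R2 ≈ 110 kΩ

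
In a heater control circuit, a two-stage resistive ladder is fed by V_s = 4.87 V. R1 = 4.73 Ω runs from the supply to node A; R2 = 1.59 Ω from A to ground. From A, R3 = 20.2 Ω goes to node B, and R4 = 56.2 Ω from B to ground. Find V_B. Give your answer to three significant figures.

The second stage (R3 + R4 = 76.40 Ω) loads node A in parallel with R2.
R2 ‖ (R3+R4) = 1.558 Ω.
V_A = 4.87 × 1.558/(4.73 + 1.558) = 1.206 V.
Then the unloaded second divider: V_B = V_A × R4/(R3+R4) = 1.206 × 0.7356 = 0.8874 V.

V_B ≈ 0.887 V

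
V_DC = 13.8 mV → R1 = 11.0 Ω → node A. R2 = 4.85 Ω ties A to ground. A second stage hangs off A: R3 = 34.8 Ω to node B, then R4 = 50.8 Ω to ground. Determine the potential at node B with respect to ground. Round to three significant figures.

Looking into the second stage from A: R3 + R4 = 85.60 Ω appears in parallel with R2.
R2 ‖ (R3+R4) = 4.590 Ω.
So V_A = 13.8 × 0.2944 = 4.063 mV.
Then the unloaded second divider: V_B = V_A × R4/(R3+R4) = 4.063 × 0.5935 = 2.411 mV.

V_B ≈ 2.41 mV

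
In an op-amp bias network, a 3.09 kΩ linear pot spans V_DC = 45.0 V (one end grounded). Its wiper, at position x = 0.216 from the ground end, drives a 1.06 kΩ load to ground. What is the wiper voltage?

V_out ≈ 6.51 V

Split the track: R_lower = x·R_p = 0.6674 kΩ, R_upper = (1−x)·R_p = 2.423 kΩ.
(x·R_p) ‖ R_L = 0.4096 kΩ.
Loaded-divider output: V_out = 45.0 × 0.1446 = 6.508 V.
(Unloaded: V_out = x·V_DC = 9.72 V.)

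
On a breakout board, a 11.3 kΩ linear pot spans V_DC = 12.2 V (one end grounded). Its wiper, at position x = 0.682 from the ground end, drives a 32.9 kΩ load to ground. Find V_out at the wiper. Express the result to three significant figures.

V_out ≈ 7.74 V

Split the track: R_lower = x·R_p = 7.707 kΩ, R_upper = (1−x)·R_p = 3.593 kΩ.
(x·R_p) ‖ R_L = 6.244 kΩ.
V_out = 12.2 × 6.244/(3.593 + 6.244) = 7.744 V.
(Unloaded: V_out = x·V_DC = 8.32 V.)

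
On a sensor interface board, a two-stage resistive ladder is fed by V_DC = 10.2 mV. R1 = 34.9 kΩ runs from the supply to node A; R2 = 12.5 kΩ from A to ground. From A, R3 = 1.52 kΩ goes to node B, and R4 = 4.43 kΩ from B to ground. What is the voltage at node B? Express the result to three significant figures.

V_B ≈ 0.786 mV

Looking into the second stage from A: R3 + R4 = 5.950 kΩ appears in parallel with R2.
R2 ‖ (R3+R4) = 4.031 kΩ.
First divider: V_A = V_DC · 4.031/(34.9 + 4.031) = 1.056 mV.
Then the unloaded second divider: V_B = V_A × R4/(R3+R4) = 1.056 × 0.7445 = 0.7864 mV.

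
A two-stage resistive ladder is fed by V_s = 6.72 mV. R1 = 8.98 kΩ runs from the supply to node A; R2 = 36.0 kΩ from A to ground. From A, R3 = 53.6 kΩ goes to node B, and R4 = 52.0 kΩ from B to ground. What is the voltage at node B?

V_B ≈ 2.48 mV

The second stage (R3 + R4 = 105.6 kΩ) loads node A in parallel with R2.
Effective lower resistance at A: R2 ‖ 105.6 = 26.85 kΩ.
V_A = 6.72 × 26.85/(8.98 + 26.85) = 5.036 mV.
Then the unloaded second divider: V_B = V_A × R4/(R3+R4) = 5.036 × 0.4924 = 2.480 mV.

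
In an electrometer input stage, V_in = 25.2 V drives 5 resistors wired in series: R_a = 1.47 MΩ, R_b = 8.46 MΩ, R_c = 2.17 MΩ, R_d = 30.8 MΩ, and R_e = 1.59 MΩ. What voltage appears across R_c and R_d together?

ΣR = 1.47 + 8.46 + 2.17 + 30.8 + 1.59 = 44.49 MΩ.
R_{R_c..R_d} = 2.17 + 30.8 = 32.97 MΩ.
By the voltage-divider rule, V = 25.2 × 32.97/44.49 = 18.67 V.

V ≈ 18.7 V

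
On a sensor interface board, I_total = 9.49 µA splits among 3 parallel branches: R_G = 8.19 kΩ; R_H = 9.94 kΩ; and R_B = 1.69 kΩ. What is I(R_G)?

I ≈ 1.42 µA

ΣG = 1/8.19 + 1/9.94 + 1/1.69 = 0.8144.
By the current-divider rule, I = I_total · G_k/ΣG = 9.49 × 0.1499 = 1.423 µA.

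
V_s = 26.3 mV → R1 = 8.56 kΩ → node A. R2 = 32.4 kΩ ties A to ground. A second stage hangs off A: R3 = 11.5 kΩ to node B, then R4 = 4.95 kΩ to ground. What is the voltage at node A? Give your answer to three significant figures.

V_A ≈ 14.7 mV

Node A sees R2 in parallel with the series input of stage 2, R3 + R4 = 16.45 kΩ.
Effective lower resistance at A: R2 ‖ 16.45 = 10.91 kΩ.
V_A = 26.3 × 10.91/(8.56 + 10.91) = 14.74 mV.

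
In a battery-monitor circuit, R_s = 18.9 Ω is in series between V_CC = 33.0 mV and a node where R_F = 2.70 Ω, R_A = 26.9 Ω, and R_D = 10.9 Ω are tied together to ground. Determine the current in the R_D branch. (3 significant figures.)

I ≈ 0.290 mA

Parallel bank: R_p = 1/(1/2.70 + 1/26.9 + 1/10.9) = 2.003 Ω.
V_A = 33.0 × 2.003/20.90 = 3.162 mV.
I(R_D) = V_A / R_D = 3.162/10.9 = 0.2901 mA.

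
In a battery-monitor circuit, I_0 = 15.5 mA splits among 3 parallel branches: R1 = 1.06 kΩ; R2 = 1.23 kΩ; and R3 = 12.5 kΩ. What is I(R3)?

I ≈ 0.675 mA

Total conductance ΣG = 1/1.06 + 1/1.23 + 1/12.5 = 1.836 (units of 1/kΩ).
Current divider: I(R3) = I_0 · G_k/ΣG = 15.5 × (0.08000/1.836) = 15.5 × 0.04356 = 0.6752 mA.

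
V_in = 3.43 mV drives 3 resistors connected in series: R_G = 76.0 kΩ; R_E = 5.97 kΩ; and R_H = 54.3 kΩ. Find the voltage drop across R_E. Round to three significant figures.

Total series resistance ΣR = 76.0 + 5.97 + 54.3 = 136.3 kΩ.
V = V_in · R/ΣR = 3.43 × 0.04381 = 0.1503 mV.

V ≈ 0.150 mV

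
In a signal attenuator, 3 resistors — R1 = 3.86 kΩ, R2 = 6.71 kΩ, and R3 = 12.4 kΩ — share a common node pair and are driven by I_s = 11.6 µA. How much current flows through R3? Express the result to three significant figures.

Total conductance ΣG = 1/3.86 + 1/6.71 + 1/12.4 = 0.4887 (units of 1/kΩ).
Current divider: I(R3) = I_s · G_k/ΣG = 11.6 × (0.08065/0.4887) = 11.6 × 0.1650 = 1.914 µA.

I ≈ 1.91 µA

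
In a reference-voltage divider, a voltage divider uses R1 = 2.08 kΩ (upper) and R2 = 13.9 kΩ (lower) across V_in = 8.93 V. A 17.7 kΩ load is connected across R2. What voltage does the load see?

V_out ≈ 7.05 V

R2 ‖ R_L = (13.9 × 17.7)/(13.9 + 17.7) = 7.786 kΩ.
Now apply the divider: V_out = 8.93 × 0.7892 = 7.047 V.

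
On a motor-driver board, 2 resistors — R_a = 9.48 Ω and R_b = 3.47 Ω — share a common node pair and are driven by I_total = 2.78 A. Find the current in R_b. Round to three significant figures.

Two-branch current divider: I_k = I_total · R_other/(R_1 + R_2).
So I = 2.78 × 9.48/12.95 = 2.035 A.

I ≈ 2.04 A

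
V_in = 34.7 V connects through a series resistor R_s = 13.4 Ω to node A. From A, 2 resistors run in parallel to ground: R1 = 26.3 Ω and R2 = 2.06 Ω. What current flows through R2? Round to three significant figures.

I ≈ 2.10 A

Parallel bank: R_p = 1/(1/26.3 + 1/2.06) = 1.910 Ω.
Node voltage V_A = V_in · R_p/(R_s + R_p) = 34.7 × 0.1248 = 4.330 V.
Branch current I = V_A/R2 = 4.330/2.06 = 2.102 A.
(Equivalently: I_total = 2.266 A, then current-divider fraction G_k/ΣG = 0.9274.)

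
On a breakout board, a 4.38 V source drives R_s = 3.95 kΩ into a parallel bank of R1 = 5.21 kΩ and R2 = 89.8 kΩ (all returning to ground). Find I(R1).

Combine the parallel branches: R_p = (1/5.21 + 1/89.8)⁻¹ = 4.924 kΩ.
V_A by voltage divider: V_A = 4.38 × 4.924/(3.95 + 4.924) = 2.430 V.
I(R1) = V_A / R1 = 2.430/5.21 = 0.4665 mA.
(Check via current divider: I_total = 0.4936 mA; share G_k/ΣG = 0.9452 → same result.)

I ≈ 0.466 mA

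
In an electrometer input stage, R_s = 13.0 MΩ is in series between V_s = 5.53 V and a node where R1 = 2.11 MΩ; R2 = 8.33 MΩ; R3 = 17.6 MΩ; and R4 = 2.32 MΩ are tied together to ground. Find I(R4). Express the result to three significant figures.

Parallel bank: R_p = 1/(1/2.11 + 1/8.33 + 1/17.6 + 1/2.32) = 0.9244 MΩ.
Node voltage V_A = V_s · R_p/(R_s + R_p) = 5.53 × 0.06638 = 0.3671 V.
Branch current I = V_A/R4 = 0.3671/2.32 = 0.1582 µA.

I ≈ 0.158 µA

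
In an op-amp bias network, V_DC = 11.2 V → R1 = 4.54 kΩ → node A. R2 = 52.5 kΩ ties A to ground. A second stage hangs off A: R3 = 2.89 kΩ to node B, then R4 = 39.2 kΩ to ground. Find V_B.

Looking into the second stage from A: R3 + R4 = 42.09 kΩ appears in parallel with R2.
Effective lower resistance at A: R2 ‖ 42.09 = 23.36 kΩ.
So V_A = 11.2 × 0.8373 = 9.378 V.
V_B = V_A × 0.9313 = 8.734 V.

V_B ≈ 8.73 V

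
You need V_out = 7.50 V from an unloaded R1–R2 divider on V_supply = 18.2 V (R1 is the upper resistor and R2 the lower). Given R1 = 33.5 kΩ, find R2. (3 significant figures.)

Required fraction k = V_out/V_supply = 0.4121.
So R2 = R1 · V_out/(V_supply − V_out) = 33.5 × 7.50/(18.2 − 7.50) = 33.5 × 0.7009 = 23.48 kΩ.

R2 ≈ 23.5 kΩ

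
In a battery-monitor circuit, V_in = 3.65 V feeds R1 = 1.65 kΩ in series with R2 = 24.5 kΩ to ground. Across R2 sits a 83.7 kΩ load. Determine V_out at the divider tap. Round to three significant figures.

The load sits in parallel with R2, giving an effective lower resistance R2' = R2·R_L/(R2+R_L) = 18.95 kΩ.
Now apply the divider: V_out = 3.65 × 0.9199 = 3.358 V.
(Unloaded it would be 3.42 V; the load pulls it down.)

V_out ≈ 3.36 V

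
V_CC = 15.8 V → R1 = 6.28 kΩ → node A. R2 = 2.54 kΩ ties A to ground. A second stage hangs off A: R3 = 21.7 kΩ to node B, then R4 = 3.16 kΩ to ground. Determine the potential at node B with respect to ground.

The second stage (R3 + R4 = 24.86 kΩ) loads node A in parallel with R2.
Effective lower resistance at A: R2 ‖ 24.86 = 2.305 kΩ.
V_A = 15.8 × 2.305/(6.28 + 2.305) = 4.242 V.
V_B = V_A × 0.1271 = 0.5392 V.

V_B ≈ 0.539 V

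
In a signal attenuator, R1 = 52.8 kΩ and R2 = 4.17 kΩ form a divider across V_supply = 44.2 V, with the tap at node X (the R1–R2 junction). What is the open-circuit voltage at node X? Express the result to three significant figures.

Open-circuit (no load on X): V_th = V_supply · R2/(R1 + R2) = 44.2 × 4.17/(52.80 + 4.17) = 3.235 V.

V_th ≈ 3.24 V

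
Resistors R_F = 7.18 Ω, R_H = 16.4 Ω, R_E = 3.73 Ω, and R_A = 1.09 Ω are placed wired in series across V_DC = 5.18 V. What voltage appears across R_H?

V ≈ 2.99 V

ΣR = 7.18 + 16.4 + 3.73 + 1.09 = 28.40 Ω.
By the voltage-divider rule, V = 5.18 × 16.40/28.40 = 2.991 V.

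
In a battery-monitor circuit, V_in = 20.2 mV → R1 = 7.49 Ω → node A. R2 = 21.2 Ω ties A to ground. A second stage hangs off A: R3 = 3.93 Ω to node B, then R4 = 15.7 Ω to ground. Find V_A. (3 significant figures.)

Looking into the second stage from A: R3 + R4 = 19.63 Ω appears in parallel with R2.
R2 ‖ (R3+R4) = 10.19 Ω.
So V_A = 20.2 × 0.5764 = 11.64 mV.

V_A ≈ 11.6 mV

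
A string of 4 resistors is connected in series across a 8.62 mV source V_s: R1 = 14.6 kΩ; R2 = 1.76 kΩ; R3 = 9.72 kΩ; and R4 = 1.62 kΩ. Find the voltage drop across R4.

Total series resistance ΣR = 14.6 + 1.76 + 9.72 + 1.62 = 27.70 kΩ.
Voltage divider: V = V_s · (1.620 / 27.70) = 8.62 × 0.05848 = 0.5041 mV.

V ≈ 0.504 mV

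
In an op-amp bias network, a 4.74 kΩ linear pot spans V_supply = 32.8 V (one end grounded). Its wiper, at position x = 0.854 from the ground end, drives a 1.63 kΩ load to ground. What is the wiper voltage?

V_out ≈ 20.6 V

Lower segment x·R_p = 4.048 kΩ; upper segment (1−x)·R_p = 0.6920 kΩ.
Lower segment in parallel with the load: 4.048 ‖ 1.63 = 1.162 kΩ.
V_out = 32.8 × 1.162/(0.6920 + 1.162) = 20.56 V.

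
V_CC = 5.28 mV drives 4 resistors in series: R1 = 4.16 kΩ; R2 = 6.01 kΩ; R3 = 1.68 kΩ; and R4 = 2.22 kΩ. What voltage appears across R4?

Total series resistance ΣR = 4.16 + 6.01 + 1.68 + 2.22 = 14.07 kΩ.
Voltage divider: V = V_CC · (2.220 / 14.07) = 5.28 × 0.1578 = 0.8331 mV.

V ≈ 0.833 mV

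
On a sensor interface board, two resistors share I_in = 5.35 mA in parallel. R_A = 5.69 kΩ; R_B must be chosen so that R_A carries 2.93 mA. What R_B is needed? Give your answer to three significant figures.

Two-branch current divider: I_A = I_in · R_B/(R_A + R_B).
2.93/5.35 = R_B/(R_A + R_B) → R_B = R_A · (0.5477)/(1 − 0.5477) = 5.69 × 1.211 = 6.889 kΩ.

R_B ≈ 6.89 kΩ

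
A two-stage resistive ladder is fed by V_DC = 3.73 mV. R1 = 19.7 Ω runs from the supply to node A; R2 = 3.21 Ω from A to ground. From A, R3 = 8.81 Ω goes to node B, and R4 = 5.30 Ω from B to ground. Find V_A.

V_A ≈ 0.437 mV

Node A sees R2 in parallel with the series input of stage 2, R3 + R4 = 14.11 Ω.
R2 ‖ (R3+R4) = 2.615 Ω.
V_A = 3.73 × 2.615/(19.7 + 2.615) = 0.4371 mV.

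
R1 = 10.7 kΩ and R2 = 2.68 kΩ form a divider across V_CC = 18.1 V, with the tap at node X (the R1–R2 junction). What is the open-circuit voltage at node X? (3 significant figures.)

V_th ≈ 3.63 V

Open-circuit (no load on X): V_th = V_CC · R2/(R1 + R2) = 18.1 × 2.68/(10.70 + 2.68) = 3.625 V.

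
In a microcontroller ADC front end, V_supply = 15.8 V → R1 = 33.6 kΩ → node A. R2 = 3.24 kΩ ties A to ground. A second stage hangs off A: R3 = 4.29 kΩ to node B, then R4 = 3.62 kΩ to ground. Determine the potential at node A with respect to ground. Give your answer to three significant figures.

Looking into the second stage from A: R3 + R4 = 7.910 kΩ appears in parallel with R2.
Effective lower resistance at A: R2 ‖ 7.910 = 2.299 kΩ.
So V_A = 15.8 × 0.06403 = 1.012 V.

V_A ≈ 1.01 V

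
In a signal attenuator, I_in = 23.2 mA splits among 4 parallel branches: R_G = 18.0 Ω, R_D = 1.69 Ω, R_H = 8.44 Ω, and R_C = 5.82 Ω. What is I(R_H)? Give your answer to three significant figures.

I ≈ 2.93 mA

Total conductance ΣG = 1/18.0 + 1/1.69 + 1/8.44 + 1/5.82 = 0.9376 (units of 1/Ω).
Current divider: I(R_H) = I_in · G_k/ΣG = 23.2 × (0.1185/0.9376) = 23.2 × 0.1264 = 2.932 mA.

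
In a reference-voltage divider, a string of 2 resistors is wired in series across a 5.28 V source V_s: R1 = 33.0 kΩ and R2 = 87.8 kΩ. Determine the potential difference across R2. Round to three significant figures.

V ≈ 3.84 V

ΣR = 33.0 + 87.8 = 120.8 kΩ.
By the voltage-divider rule, V = 5.28 × 87.80/120.8 = 3.838 V.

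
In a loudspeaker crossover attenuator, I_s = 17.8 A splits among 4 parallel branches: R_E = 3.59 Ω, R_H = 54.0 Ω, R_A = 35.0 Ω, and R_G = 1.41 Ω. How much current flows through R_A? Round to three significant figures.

ΣG = 1/3.59 + 1/54.0 + 1/35.0 + 1/1.41 = 1.035.
R_A takes the fraction G_k/ΣG = 0.02857/1.035 = 0.02761, so I = 17.8 × 0.02761 = 0.4914 A.

I ≈ 0.491 A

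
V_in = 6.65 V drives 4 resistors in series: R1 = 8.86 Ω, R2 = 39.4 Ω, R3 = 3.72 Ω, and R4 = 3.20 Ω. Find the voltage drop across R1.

ΣR = 8.86 + 39.4 + 3.72 + 3.20 = 55.18 Ω.
By the voltage-divider rule, V = 6.65 × 8.860/55.18 = 1.068 V.

V ≈ 1.07 V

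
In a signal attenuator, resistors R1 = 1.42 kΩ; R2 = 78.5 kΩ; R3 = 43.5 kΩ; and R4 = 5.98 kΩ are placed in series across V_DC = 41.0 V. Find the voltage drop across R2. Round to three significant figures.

ΣR = 1.42 + 78.5 + 43.5 + 5.98 = 129.4 kΩ.
By the voltage-divider rule, V = 41.0 × 78.50/129.4 = 24.87 V.

V ≈ 24.9 V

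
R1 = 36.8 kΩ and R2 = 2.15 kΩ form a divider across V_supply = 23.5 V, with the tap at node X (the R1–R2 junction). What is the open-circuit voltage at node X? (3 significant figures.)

V_th is the unloaded tap voltage: V_supply · R2/(R1+R2) = 23.5 × 0.05520 = 1.297 V.

V_th ≈ 1.30 V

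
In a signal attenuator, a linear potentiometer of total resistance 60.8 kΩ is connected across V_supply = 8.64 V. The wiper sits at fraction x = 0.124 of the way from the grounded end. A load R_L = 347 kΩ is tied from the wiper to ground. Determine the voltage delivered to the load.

V_out ≈ 1.05 V

Split the track: R_lower = x·R_p = 7.539 kΩ, R_upper = (1−x)·R_p = 53.26 kΩ.
Lower segment in parallel with the load: 7.539 ‖ 347 = 7.379 kΩ.
Then V_out = V_supply · 7.379/(53.26 + 7.379) = 1.051 V.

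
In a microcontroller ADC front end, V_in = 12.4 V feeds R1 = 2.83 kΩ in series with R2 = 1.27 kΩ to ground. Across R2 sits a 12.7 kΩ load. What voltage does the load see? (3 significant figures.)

V_out ≈ 3.59 V

R2 ‖ R_L = (1.27 × 12.7)/(1.27 + 12.7) = 1.155 kΩ.
Voltage divider with the loaded lower leg: V_out = 12.4 × 1.155/(2.83 + 1.155) = 12.4 × 0.2898 = 3.593 V.
(Unloaded it would be 3.84 V; the load pulls it down.)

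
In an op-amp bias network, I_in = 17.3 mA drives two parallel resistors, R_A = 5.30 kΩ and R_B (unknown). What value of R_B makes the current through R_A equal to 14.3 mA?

R_B ≈ 25.3 kΩ

The fraction through R_A equals R_B/(R_A+R_B).
With f = 0.8266, R_B = R_A · f/(1−f) = 5.30 × 4.767 = 25.26 kΩ.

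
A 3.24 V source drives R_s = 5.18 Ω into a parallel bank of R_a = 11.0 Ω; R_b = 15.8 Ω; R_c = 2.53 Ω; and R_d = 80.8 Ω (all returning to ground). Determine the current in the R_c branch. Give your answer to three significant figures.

Equivalent of the parallel group: R_p = 1.780 Ω.
Node voltage V_A = V_CC · R_p/(R_s + R_p) = 3.24 × 0.2557 = 0.8286 V.
I(R_c) = V_A / R_c = 0.8286/2.53 = 0.3275 A.
(Check via current divider: I_total = 0.4655 A; share G_k/ΣG = 0.7035 → same result.)

I ≈ 0.328 A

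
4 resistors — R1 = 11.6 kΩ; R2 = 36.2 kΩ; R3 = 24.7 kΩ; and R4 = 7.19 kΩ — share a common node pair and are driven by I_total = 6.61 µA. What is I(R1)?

I ≈ 1.94 µA

Conductances: ΣG = 1/11.6 + 1/36.2 + 1/24.7 + 1/7.19 = 0.2934 (1/kΩ).
Current divider: I(R1) = I_total · G_k/ΣG = 6.61 × (0.08621/0.2934) = 6.61 × 0.2938 = 1.942 µA.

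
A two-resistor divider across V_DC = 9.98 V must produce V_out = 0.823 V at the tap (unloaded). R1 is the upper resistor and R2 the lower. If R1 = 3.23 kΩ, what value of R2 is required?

R2 ≈ 0.290 kΩ

The divider ratio is R2/(R1+R2) = 0.823/9.98 = 0.08246.
R2 = R1 · 0.08246/(1 − 0.08246) = 0.2903 kΩ.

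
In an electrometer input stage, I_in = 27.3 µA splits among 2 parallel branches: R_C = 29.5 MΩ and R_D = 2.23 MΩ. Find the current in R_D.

I ≈ 25.4 µA

With just two branches, the current splits inversely with resistance.
So I = 27.3 × 29.5/31.73 = 25.38 µA.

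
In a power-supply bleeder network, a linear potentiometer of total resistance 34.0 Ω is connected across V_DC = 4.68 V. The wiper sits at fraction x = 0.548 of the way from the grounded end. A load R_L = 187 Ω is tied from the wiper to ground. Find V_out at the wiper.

V_out ≈ 2.45 V

The pot divides into 15.37 Ω above the wiper and 18.63 Ω below.
R_L loads the lower segment: effective lower R = 16.94 Ω.
Loaded-divider output: V_out = 4.68 × 0.5244 = 2.454 V.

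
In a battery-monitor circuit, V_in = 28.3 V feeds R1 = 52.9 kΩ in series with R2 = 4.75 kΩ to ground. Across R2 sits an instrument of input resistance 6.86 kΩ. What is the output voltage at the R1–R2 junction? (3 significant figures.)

V_out ≈ 1.43 V

R2 ‖ R_L = (4.75 × 6.86)/(4.75 + 6.86) = 2.807 kΩ.
Then V_out = V_in · R2'/(R1 + R2') = 28.3 × 2.807/55.71 = 1.426 V.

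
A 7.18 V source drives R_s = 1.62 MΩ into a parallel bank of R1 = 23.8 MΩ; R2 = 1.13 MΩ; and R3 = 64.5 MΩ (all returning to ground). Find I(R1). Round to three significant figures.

I ≈ 0.119 µA

Equivalent of the parallel group: R_p = 1.061 MΩ.
V_A by voltage divider: V_A = 7.18 × 1.061/(1.62 + 1.061) = 2.842 V.
Branch current I = V_A/R1 = 2.842/23.8 = 0.1194 µA.
(Equivalently: I_total = 2.678 µA, then current-divider fraction G_k/ΣG = 0.04458.)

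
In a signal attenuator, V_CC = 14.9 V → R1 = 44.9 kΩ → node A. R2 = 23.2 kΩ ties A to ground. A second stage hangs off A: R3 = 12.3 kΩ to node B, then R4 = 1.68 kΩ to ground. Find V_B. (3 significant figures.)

The second stage (R3 + R4 = 13.98 kΩ) loads node A in parallel with R2.
R2 ‖ (R3+R4) = 8.723 kΩ.
V_A = 14.9 × 8.723/(44.9 + 8.723) = 2.424 V.
Then the unloaded second divider: V_B = V_A × R4/(R3+R4) = 2.424 × 0.1202 = 0.2913 V.

V_B ≈ 0.291 V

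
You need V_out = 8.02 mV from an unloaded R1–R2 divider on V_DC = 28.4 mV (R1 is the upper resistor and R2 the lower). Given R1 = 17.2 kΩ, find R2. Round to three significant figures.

R2 ≈ 6.77 kΩ

Required fraction k = V_out/V_DC = 0.2824.
Rearranging, R2 = R1·k/(1−k) = 17.2 × 0.3935 = 6.769 kΩ.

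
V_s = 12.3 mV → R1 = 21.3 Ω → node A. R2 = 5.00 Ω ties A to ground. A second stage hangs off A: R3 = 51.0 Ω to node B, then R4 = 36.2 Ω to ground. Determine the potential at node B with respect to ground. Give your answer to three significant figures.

V_B ≈ 0.928 mV

Looking into the second stage from A: R3 + R4 = 87.20 Ω appears in parallel with R2.
R2 ‖ (R3+R4) = 4.729 Ω.
First divider: V_A = V_s · 4.729/(21.3 + 4.729) = 2.235 mV.
Then the unloaded second divider: V_B = V_A × R4/(R3+R4) = 2.235 × 0.4151 = 0.9277 mV.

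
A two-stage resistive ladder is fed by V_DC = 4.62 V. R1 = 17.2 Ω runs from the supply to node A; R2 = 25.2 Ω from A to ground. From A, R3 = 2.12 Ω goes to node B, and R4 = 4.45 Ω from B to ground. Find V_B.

V_B ≈ 0.728 V

The second stage (R3 + R4 = 6.570 Ω) loads node A in parallel with R2.
Effective lower resistance at A: R2 ‖ 6.570 = 5.211 Ω.
V_A = 4.62 × 5.211/(17.2 + 5.211) = 1.074 V.
V_B = V_A × 0.6773 = 0.7276 V.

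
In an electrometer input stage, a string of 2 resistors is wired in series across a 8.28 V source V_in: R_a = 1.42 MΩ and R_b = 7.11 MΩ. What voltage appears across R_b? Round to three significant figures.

V ≈ 6.90 V

ΣR = 1.42 + 7.11 = 8.530 MΩ.
V = V_in · R/ΣR = 8.28 × 0.8335 = 6.902 V.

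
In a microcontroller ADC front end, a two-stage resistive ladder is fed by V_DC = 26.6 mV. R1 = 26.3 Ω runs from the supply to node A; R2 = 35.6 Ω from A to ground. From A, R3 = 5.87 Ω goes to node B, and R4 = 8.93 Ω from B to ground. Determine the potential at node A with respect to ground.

The second stage (R3 + R4 = 14.80 Ω) loads node A in parallel with R2.
Effective lower resistance at A: R2 ‖ 14.80 = 10.45 Ω.
First divider: V_A = V_DC · 10.45/(26.3 + 10.45) = 7.566 mV.

V_A ≈ 7.57 mV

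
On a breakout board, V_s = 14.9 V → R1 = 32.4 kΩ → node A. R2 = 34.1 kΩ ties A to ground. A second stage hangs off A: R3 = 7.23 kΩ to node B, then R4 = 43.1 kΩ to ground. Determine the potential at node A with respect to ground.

Looking into the second stage from A: R3 + R4 = 50.33 kΩ appears in parallel with R2.
Effective lower resistance at A: R2 ‖ 50.33 = 20.33 kΩ.
So V_A = 14.9 × 0.3855 = 5.744 V.

V_A ≈ 5.74 V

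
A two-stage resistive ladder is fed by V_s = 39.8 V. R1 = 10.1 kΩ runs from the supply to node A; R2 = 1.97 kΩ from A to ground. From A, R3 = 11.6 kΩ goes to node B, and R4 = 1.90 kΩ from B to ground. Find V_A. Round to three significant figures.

V_A ≈ 5.79 V

Node A sees R2 in parallel with the series input of stage 2, R3 + R4 = 13.50 kΩ.
Effective lower resistance at A: R2 ‖ 13.50 = 1.719 kΩ.
V_A = 39.8 × 1.719/(10.1 + 1.719) = 5.789 V.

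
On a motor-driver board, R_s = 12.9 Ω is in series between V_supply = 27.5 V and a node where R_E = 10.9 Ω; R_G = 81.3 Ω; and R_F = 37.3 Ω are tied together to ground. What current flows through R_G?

Equivalent of the parallel group: R_p = 7.642 Ω.
Node voltage V_A = V_supply · R_p/(R_s + R_p) = 27.5 × 0.3720 = 10.23 V.
Branch current I = V_A/R_G = 10.23/81.3 = 0.1258 A.

I ≈ 0.126 A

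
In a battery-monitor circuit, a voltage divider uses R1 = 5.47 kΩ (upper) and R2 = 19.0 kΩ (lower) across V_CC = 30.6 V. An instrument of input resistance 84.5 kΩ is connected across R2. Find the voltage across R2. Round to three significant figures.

The load sits in parallel with R2, giving an effective lower resistance R2' = R2·R_L/(R2+R_L) = 15.51 kΩ.
Now apply the divider: V_out = 30.6 × 0.7393 = 22.62 V.
(Unloaded it would be 23.8 V; the load pulls it down.)

V_out ≈ 22.6 V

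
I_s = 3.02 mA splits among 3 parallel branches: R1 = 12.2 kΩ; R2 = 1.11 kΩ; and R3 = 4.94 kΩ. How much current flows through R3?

I ≈ 0.516 mA

Total conductance ΣG = 1/12.2 + 1/1.11 + 1/4.94 = 1.185 (units of 1/kΩ).
R3 takes the fraction G_k/ΣG = 0.2024/1.185 = 0.1708, so I = 3.02 × 0.1708 = 0.5158 mA.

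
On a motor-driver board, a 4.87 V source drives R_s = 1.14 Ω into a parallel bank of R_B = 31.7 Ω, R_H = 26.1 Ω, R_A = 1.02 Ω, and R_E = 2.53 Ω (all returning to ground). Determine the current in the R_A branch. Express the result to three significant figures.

I ≈ 1.80 A

Equivalent of the parallel group: R_p = 0.6918 Ω.
Node voltage V_A = V_s · R_p/(R_s + R_p) = 4.87 × 0.3777 = 1.839 V.
I(R_A) = V_A / R_A = 1.839/1.02 = 1.803 A.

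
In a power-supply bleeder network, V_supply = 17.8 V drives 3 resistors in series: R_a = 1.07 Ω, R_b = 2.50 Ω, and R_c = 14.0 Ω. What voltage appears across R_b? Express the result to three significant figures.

ΣR = 1.07 + 2.50 + 14.0 = 17.57 Ω.
V = V_supply · R/ΣR = 17.8 × 0.1423 = 2.533 V.

V ≈ 2.53 V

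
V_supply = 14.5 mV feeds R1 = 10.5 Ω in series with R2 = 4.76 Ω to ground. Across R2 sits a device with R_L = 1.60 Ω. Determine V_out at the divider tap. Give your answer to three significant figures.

R2 ‖ R_L = (4.76 × 1.60)/(4.76 + 1.60) = 1.197 Ω.
Then V_out = V_supply · R2'/(R1 + R2') = 14.5 × 1.197/11.70 = 1.484 mV.

V_out ≈ 1.48 mV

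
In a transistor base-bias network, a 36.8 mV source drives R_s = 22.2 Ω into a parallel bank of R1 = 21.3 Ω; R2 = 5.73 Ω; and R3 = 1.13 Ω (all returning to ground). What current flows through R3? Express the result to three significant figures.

I ≈ 1.27 mA

Parallel bank: R_p = 1/(1/21.3 + 1/5.73 + 1/1.13) = 0.9038 Ω.
V_A = 36.8 × 0.9038/23.10 = 1.440 mV.
I(R3) = V_A / R3 = 1.440/1.13 = 1.274 mA.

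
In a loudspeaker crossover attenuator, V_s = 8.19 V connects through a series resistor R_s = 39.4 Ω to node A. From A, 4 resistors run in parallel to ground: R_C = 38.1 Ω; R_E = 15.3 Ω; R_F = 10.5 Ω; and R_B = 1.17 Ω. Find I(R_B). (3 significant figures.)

Equivalent of the parallel group: R_p = 0.9601 Ω.
V_A by voltage divider: V_A = 8.19 × 0.9601/(39.4 + 0.9601) = 0.1948 V.
I(R_B) = V_A / R_B = 0.1948/1.17 = 0.1665 A.

I ≈ 0.167 A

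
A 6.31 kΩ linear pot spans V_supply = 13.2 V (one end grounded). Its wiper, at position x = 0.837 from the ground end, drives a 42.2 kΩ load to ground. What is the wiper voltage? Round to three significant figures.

V_out ≈ 10.8 V

Lower segment x·R_p = 5.281 kΩ; upper segment (1−x)·R_p = 1.029 kΩ.
R_L loads the lower segment: effective lower R = 4.694 kΩ.
Loaded-divider output: V_out = 13.2 × 0.8203 = 10.83 V.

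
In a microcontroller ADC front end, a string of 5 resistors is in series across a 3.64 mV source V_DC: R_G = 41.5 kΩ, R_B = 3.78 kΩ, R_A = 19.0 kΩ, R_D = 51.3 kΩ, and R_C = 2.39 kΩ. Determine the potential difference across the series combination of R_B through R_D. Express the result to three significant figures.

Series total: ΣR = 41.5 + 3.78 + 19.0 + 51.3 + 2.39 = 118.0 kΩ.
R_{R_B..R_D} = 3.78 + 19.0 + 51.3 = 74.08 kΩ.
By the voltage-divider rule, V = 3.64 × 74.08/118.0 = 2.286 mV.

V ≈ 2.29 mV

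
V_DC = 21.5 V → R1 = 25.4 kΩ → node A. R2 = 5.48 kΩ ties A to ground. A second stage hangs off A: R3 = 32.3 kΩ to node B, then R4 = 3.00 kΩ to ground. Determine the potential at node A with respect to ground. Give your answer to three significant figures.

V_A ≈ 3.38 V

Node A sees R2 in parallel with the series input of stage 2, R3 + R4 = 35.30 kΩ.
R2 ‖ (R3+R4) = 4.744 kΩ.
First divider: V_A = V_DC · 4.744/(25.4 + 4.744) = 3.383 V.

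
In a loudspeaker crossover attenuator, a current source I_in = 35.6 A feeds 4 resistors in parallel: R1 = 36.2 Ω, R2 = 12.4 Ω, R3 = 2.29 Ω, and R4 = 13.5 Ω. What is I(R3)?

Total conductance ΣG = 1/36.2 + 1/12.4 + 1/2.29 + 1/13.5 = 0.6190 (units of 1/Ω).
By the current-divider rule, I = I_in · G_k/ΣG = 35.6 × 0.7054 = 25.11 A.

I ≈ 25.1 A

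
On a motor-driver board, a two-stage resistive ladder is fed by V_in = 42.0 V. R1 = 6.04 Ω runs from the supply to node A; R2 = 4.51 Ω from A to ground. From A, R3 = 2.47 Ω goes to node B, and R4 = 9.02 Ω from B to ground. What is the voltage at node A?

The second stage (R3 + R4 = 11.49 Ω) loads node A in parallel with R2.
R2 ‖ (R3+R4) = 3.239 Ω.
So V_A = 42.0 × 0.3490 = 14.66 V.

V_A ≈ 14.7 V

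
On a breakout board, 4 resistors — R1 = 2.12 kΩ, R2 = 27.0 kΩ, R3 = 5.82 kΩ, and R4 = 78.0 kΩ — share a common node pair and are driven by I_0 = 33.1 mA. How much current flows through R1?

I ≈ 22.5 mA

Total conductance ΣG = 1/2.12 + 1/27.0 + 1/5.82 + 1/78.0 = 0.6934 (units of 1/kΩ).
R1 takes the fraction G_k/ΣG = 0.4717/0.6934 = 0.6803, so I = 33.1 × 0.6803 = 22.52 mA.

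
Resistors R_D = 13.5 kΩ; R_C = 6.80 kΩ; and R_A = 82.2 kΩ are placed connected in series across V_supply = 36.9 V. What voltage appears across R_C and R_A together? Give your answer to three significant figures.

V ≈ 32.0 V

Series total: ΣR = 13.5 + 6.80 + 82.2 = 102.5 kΩ.
R_{R_C..R_A} = 6.80 + 82.2 = 89.00 kΩ.
Voltage divider: V = V_supply · (89.00 / 102.5) = 36.9 × 0.8683 = 32.04 V.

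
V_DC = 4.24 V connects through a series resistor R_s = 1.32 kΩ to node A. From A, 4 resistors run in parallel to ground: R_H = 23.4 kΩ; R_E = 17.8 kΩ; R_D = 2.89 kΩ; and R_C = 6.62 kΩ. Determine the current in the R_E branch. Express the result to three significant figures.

I ≈ 0.133 mA

Combine the parallel branches: R_p = (1/23.4 + 1/17.8 + 1/2.89 + 1/6.62)⁻¹ = 1.678 kΩ.
V_A = 4.24 × 1.678/2.998 = 2.373 V.
I(R_E) = V_A / R_E = 2.373/17.8 = 0.1333 mA.
(Equivalently: I_total = 1.414 mA, then current-divider fraction G_k/ΣG = 0.09426.)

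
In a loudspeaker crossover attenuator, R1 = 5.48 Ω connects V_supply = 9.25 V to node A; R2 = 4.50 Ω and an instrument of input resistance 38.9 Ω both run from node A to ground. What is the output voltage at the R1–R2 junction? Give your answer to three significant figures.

V_out ≈ 3.92 V

R2 ‖ R_L = (4.50 × 38.9)/(4.50 + 38.9) = 4.033 Ω.
Then V_out = V_supply · R2'/(R1 + R2') = 9.25 × 4.033/9.513 = 3.922 V.
(Unloaded it would be 4.17 V; the load pulls it down.)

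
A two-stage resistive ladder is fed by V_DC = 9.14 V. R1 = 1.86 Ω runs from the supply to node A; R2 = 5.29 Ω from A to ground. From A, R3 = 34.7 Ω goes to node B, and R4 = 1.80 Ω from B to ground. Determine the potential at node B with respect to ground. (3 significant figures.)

Node A sees R2 in parallel with the series input of stage 2, R3 + R4 = 36.50 Ω.
R2 ‖ (R3+R4) = 4.620 Ω.
So V_A = 9.14 × 0.7130 = 6.517 V.
Then the unloaded second divider: V_B = V_A × R4/(R3+R4) = 6.517 × 0.04932 = 0.3214 V.

V_B ≈ 0.321 V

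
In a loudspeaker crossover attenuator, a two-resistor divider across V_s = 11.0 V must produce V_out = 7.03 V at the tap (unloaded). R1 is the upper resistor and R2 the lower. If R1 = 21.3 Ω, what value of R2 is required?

R2 ≈ 37.7 Ω

Required fraction k = V_out/V_s = 0.6391.
So R2 = R1 · V_out/(V_s − V_out) = 21.3 × 7.03/(11.0 − 7.03) = 21.3 × 1.771 = 37.72 Ω.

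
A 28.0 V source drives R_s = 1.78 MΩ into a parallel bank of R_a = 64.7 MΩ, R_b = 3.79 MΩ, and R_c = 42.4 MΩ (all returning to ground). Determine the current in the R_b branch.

I ≈ 4.80 µA

Parallel bank: R_p = 1/(1/64.7 + 1/3.79 + 1/42.4) = 3.301 MΩ.
V_A = 28.0 × 3.301/5.081 = 18.19 V.
Branch current I = V_A/R_b = 18.19/3.79 = 4.800 µA.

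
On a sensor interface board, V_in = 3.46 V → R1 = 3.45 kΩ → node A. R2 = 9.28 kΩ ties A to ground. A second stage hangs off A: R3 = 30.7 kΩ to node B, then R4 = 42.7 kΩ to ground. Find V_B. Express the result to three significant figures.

Node A sees R2 in parallel with the series input of stage 2, R3 + R4 = 73.40 kΩ.
R2 ‖ (R3+R4) = 8.238 kΩ.
V_A = 3.46 × 8.238/(3.45 + 8.238) = 2.439 V.
Stage 2 is unloaded, so V_B = V_A · R4/(R3+R4) = 2.439 × 42.7/73.40 = 1.419 V.

V_B ≈ 1.42 V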